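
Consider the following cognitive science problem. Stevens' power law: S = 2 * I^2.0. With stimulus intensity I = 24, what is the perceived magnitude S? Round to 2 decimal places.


S = 2 * 24^2.0
24^2.0 = 576.0
S = 2 * 576.0
= 1152.00


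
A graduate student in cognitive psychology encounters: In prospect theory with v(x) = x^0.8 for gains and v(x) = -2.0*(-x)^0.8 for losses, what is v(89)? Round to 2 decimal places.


Since x = 89 >= 0, use v(x) = x^0.8
89^0.8 = 36.267
v(89) = 36.27


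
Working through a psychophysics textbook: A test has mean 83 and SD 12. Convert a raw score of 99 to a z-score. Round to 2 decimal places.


z = (X - mu) / sigma
= (99 - 83) / 12
= 16 / 12
= 1.33


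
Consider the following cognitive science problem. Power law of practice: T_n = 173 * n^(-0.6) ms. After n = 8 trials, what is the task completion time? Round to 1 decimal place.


T_n = 173 * 8^(-0.6)
8^(-0.6) = 0.287175
T_n = 173 * 0.287175
= 49.7 ms


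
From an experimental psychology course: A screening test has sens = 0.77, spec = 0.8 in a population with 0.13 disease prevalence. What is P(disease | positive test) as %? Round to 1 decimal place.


PPV = (sens * prev) / (sens * prev + (1-spec) * (1-prev))
Numerator = 0.77 * 0.13 = 0.1001
P(positive and no disease) = (1 - spec) * (1 - prev) = (1 - 0.8) * (1 - 0.13) = 0.174
Denominator = 0.1001 + 0.174 = 0.2741
PPV = 0.1001 / 0.2741 = 0.365195
As percentage = 36.5


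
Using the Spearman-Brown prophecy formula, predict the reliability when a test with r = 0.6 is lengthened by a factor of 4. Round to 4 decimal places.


r_new = n*r / (1 + (n-1)*r)
Numerator = 4 * 0.6 = 2.4
Denominator = 1 + 3 * 0.6 = 2.8
r_new = 2.4 / 2.8
= 0.8571


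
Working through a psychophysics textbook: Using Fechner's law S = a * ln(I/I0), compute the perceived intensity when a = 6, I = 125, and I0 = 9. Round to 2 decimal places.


S = 6 * ln(125/9)
I/I0 = 13.888889
ln(13.888889) = 2.6311
S = 6 * 2.6311
= 15.79


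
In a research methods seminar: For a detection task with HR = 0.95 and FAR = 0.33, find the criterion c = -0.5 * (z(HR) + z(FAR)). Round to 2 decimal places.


c = -0.5 * (z(HR) + z(FAR))
z(0.95) = 1.6449
z(0.33) = -0.4399
c = -0.5 * (1.6449 + -0.4399)
= -0.5 * 1.205
= -0.60


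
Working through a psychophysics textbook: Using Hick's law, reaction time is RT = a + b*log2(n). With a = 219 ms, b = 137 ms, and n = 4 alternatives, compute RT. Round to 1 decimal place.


RT = 219 + 137 * log2(4)
log2(4) = 2.0
RT = 219 + 137 * 2.0
= 219 + 274.0
= 493.0 ms


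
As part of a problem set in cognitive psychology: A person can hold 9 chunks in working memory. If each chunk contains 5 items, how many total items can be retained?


Total items = chunks * items_per_chunk
= 9 * 5
= 45


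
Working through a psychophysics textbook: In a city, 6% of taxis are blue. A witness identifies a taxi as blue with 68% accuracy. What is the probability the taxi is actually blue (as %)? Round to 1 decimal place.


P(blue | says blue) = P(says blue | blue)*P(blue) / [P(says blue | blue)*P(blue) + P(says blue | not blue)*P(not blue)]
Numerator = 0.68 * 0.06 = 0.0408
False identification = 0.32 * 0.94 = 0.3008
P = 0.0408 / (0.0408 + 0.3008)
= 0.0408 / 0.3416
As percentage = 11.9


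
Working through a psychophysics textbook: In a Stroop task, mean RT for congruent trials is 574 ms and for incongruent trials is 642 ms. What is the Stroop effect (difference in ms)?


Stroop effect = RT(incongruent) - RT(congruent)
= 642 - 574
= 68 ms


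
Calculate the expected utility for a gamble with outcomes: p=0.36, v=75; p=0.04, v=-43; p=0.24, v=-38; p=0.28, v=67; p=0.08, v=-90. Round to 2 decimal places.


EU = sum(p_i * v_i)
0.36 * 75 = 27.0
0.04 * -43 = -1.72
0.24 * -38 = -9.12
0.28 * 67 = 18.76
0.08 * -90 = -7.2
EU = 27.0 + -1.72 + -9.12 + 18.76 + -7.2
= 27.72


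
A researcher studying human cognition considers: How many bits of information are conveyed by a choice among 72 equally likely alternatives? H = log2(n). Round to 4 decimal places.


H = log2(n)
H = log2(72)
= 6.1699


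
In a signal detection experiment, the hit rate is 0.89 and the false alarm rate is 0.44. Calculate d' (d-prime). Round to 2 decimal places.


d' = z(HR) - z(FAR)
z(0.89) = 1.2265
z(0.44) = -0.151
d' = 1.2265 - -0.151
= 1.38


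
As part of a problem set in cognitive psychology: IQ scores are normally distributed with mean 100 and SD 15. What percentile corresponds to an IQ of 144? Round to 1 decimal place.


z = (IQ - mean) / SD
z = (144 - 100) / 15 = 2.9333
Percentile = Phi(2.9333) * 100
Phi(2.9333) = 0.998323
= 99.8


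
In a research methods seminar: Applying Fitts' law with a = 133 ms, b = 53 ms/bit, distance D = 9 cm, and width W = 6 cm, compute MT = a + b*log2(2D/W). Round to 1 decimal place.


MT = 133 + 53 * log2(2*9/6)
2D/W = 3.0
log2(3.0) = 1.585
MT = 133 + 53 * 1.585
= 217.0 ms


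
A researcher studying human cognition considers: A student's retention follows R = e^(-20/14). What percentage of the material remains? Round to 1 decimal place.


R = e^(-t/S)
-t/S = -20/14 = -1.428571
R = e^(-1.428571) = 0.239651
Percentage = 0.239651 * 100
= 24.0


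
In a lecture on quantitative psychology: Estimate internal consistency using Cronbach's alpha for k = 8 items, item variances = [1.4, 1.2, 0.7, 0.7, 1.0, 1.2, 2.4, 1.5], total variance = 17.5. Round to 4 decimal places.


alpha = (k/(k-1)) * (1 - sum(s_i^2)/s_total^2)
sum(item variances) = 10.1
k/(k-1) = 8/7 = 1.142857
1 - 10.1/17.5 = 1 - 0.577143 = 0.422857
alpha = 1.142857 * 0.422857
= 0.4833


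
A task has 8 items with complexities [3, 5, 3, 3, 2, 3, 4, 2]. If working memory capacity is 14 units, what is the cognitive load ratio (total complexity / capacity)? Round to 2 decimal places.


Total complexity = 3 + 5 + 3 + 3 + 2 + 3 + 4 + 2 = 25
Load = total / capacity = 25 / 14
= 1.79


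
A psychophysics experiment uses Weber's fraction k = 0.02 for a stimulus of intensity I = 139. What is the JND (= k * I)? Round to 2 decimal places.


JND = k * I
JND = 0.02 * 139
= 2.78


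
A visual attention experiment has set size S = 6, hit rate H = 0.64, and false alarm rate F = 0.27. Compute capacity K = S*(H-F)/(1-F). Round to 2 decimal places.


K = S * (H - F) / (1 - F)
H - F = 0.37
1 - F = 0.73
K = 6 * 0.37 / 0.73
= 3.04


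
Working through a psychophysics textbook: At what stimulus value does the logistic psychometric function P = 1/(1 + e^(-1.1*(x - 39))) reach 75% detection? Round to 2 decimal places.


At P = 0.75: 0.75 = 1/(1 + e^(-k*(x-x0)))
Solving: e^(-k*(x-x0)) = 1/3
x = x0 + ln(3)/k
ln(3) = 1.0986
x = 39 + 1.0986/1.1
= 39 + 0.9987
= 40.00


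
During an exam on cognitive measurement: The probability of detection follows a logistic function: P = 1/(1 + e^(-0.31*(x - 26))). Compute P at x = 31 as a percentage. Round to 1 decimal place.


P(x) = 1/(1 + e^(-0.31*(31 - 26)))
Exponent = -0.31 * 5 = -1.55
e^(-1.55) = 0.212248
P = 1/(1 + 0.212248) = 0.824914
Percentage = 82.5


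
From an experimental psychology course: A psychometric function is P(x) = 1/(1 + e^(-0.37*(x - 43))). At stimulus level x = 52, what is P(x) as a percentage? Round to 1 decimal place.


P(x) = 1/(1 + e^(-0.37*(52 - 43)))
Exponent = -0.37 * 9 = -3.33
e^(-3.33) = 0.035793
P = 1/(1 + 0.035793) = 0.965444
Percentage = 96.5


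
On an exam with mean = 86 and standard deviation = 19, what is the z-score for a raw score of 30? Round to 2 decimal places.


z = (X - mu) / sigma
= (30 - 86) / 19
= -56 / 19
= -2.95


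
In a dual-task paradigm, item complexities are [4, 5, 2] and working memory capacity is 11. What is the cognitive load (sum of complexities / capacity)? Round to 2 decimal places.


Total complexity = 4 + 5 + 2 = 11
Load = total / capacity = 11 / 11
= 1.00


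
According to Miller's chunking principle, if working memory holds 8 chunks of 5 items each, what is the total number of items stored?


Total items = chunks * items_per_chunk
= 8 * 5
= 40


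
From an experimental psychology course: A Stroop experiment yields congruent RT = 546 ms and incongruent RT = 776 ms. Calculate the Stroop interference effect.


Stroop effect = RT(incongruent) - RT(congruent)
= 776 - 546
= 230 ms


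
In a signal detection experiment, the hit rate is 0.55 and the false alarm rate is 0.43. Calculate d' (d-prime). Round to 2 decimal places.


d' = z(HR) - z(FAR)
z(0.55) = 0.1257
z(0.43) = -0.1764
d' = 0.1257 - -0.1764
= 0.30


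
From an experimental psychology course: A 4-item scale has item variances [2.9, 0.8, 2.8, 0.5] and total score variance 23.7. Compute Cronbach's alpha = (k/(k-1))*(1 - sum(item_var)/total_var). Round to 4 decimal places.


alpha = (k/(k-1)) * (1 - sum(s_i^2)/s_total^2)
sum(item variances) = 7.0
k/(k-1) = 4/3 = 1.333333
1 - 7.0/23.7 = 1 - 0.295359 = 0.704641
alpha = 1.333333 * 0.704641
= 0.9395


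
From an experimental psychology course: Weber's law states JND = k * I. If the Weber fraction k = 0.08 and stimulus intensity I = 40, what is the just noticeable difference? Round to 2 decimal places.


JND = k * I
JND = 0.08 * 40
= 3.20


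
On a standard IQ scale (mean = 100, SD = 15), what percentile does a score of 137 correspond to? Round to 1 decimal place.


z = (IQ - mean) / SD
z = (137 - 100) / 15 = 2.4667
Percentile = Phi(2.4667) * 100
Phi(2.4667) = 0.993182
= 99.3


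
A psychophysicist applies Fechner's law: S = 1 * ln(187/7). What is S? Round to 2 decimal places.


S = 1 * ln(187/7)
I/I0 = 26.714286
ln(26.714286) = 3.2852
S = 1 * 3.2852
= 3.29


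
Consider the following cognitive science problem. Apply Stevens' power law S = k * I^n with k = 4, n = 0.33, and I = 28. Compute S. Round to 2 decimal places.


S = 4 * 28^0.33
28^0.33 = 3.003
S = 4 * 3.003
= 12.01


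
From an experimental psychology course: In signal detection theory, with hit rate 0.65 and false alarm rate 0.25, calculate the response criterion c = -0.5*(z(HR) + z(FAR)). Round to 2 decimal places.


c = -0.5 * (z(HR) + z(FAR))
z(0.65) = 0.3853
z(0.25) = -0.6745
c = -0.5 * (0.3853 + -0.6745)
= -0.5 * -0.2892
= 0.14


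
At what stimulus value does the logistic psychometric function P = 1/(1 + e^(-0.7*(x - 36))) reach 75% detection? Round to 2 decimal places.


At P = 0.75: 0.75 = 1/(1 + e^(-k*(x-x0)))
Solving: e^(-k*(x-x0)) = 1/3
x = x0 + ln(3)/k
ln(3) = 1.0986
x = 36 + 1.0986/0.7
= 36 + 1.5694
= 37.57


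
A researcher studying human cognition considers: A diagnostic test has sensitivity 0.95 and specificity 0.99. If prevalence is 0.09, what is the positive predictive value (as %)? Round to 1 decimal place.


PPV = (sens * prev) / (sens * prev + (1-spec) * (1-prev))
Numerator = 0.95 * 0.09 = 0.0855
P(positive and no disease) = (1 - spec) * (1 - prev) = (1 - 0.99) * (1 - 0.09) = 0.0091
Denominator = 0.0855 + 0.0091 = 0.0946
PPV = 0.0855 / 0.0946 = 0.903805
As percentage = 90.4


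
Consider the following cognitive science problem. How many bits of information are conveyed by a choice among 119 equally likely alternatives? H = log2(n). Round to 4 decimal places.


H = log2(n)
H = log2(119)
= 6.8948


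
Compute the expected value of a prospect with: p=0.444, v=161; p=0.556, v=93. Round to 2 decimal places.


EU = sum(p_i * v_i)
0.444 * 161 = 71.484
0.556 * 93 = 51.708
EU = 71.484 + 51.708
= 123.19


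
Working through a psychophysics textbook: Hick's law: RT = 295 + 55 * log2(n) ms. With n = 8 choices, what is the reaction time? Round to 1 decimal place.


RT = 295 + 55 * log2(8)
log2(8) = 3.0
RT = 295 + 55 * 3.0
= 295 + 165.0
= 460.0 ms


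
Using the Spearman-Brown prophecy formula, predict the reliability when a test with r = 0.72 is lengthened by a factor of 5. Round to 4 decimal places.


r_new = n*r / (1 + (n-1)*r)
Numerator = 5 * 0.72 = 3.6
Denominator = 1 + 4 * 0.72 = 3.88
r_new = 3.6 / 3.88
= 0.9278


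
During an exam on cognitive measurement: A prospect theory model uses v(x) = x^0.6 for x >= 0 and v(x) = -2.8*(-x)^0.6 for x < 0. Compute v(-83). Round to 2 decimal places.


Since x = -83 < 0, use v(x) = -lambda*(-x)^alpha
(-x) = 83
83^0.6 = 14.1725
v(-83) = -2.8 * 14.1725
= -39.68


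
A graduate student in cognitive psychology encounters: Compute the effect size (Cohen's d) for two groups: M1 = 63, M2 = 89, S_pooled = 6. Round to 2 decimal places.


Cohen's d = (M1 - M2) / S_pooled
= (63 - 89) / 6
= -26 / 6
= -4.33


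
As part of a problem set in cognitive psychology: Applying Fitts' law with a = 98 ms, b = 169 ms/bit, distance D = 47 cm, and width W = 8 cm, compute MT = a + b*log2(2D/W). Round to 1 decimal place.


MT = 98 + 169 * log2(2*47/8)
2D/W = 11.75
log2(11.75) = 3.5546
MT = 98 + 169 * 3.5546
= 698.7 ms


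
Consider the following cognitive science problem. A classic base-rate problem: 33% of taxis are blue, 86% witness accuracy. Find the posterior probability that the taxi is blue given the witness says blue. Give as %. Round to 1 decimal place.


P(blue | says blue) = P(says blue | blue)*P(blue) / [P(says blue | blue)*P(blue) + P(says blue | not blue)*P(not blue)]
Numerator = 0.86 * 0.33 = 0.2838
False identification = 0.14 * 0.67 = 0.0938
P = 0.2838 / (0.2838 + 0.0938)
= 0.2838 / 0.3776
As percentage = 75.2


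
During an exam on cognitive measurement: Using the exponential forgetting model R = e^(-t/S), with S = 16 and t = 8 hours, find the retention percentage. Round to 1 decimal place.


R = e^(-t/S)
-t/S = -8/16 = -0.5
R = e^(-0.5) = 0.606531
Percentage = 0.606531 * 100
= 60.7


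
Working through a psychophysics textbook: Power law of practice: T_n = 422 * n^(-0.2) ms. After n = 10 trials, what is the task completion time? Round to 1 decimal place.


T_n = 422 * 10^(-0.2)
10^(-0.2) = 0.630957
T_n = 422 * 0.630957
= 266.3 ms


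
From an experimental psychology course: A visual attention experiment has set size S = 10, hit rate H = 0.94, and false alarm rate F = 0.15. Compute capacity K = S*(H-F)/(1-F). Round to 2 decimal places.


K = S * (H - F) / (1 - F)
H - F = 0.79
1 - F = 0.85
K = 10 * 0.79 / 0.85
= 9.29


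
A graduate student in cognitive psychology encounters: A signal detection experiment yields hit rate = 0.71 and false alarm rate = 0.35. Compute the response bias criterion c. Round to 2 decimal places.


c = -0.5 * (z(HR) + z(FAR))
z(0.71) = 0.5534
z(0.35) = -0.3853
c = -0.5 * (0.5534 + -0.3853)
= -0.5 * 0.1681
= -0.08


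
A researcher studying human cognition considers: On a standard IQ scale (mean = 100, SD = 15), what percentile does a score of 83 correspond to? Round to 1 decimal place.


z = (IQ - mean) / SD
z = (83 - 100) / 15 = -1.1333
Percentile = Phi(-1.1333) * 100
Phi(-1.1333) = 0.128544
= 12.9


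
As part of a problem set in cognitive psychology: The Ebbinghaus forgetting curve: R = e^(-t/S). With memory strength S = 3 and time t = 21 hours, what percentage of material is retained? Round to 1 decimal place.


R = e^(-t/S)
-t/S = -21/3 = -7.0
R = e^(-7.0) = 0.000912
Percentage = 0.000912 * 100
= 0.1


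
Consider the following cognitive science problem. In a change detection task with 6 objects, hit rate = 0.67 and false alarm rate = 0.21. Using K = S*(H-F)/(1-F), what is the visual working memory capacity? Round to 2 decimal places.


K = S * (H - F) / (1 - F)
H - F = 0.46
1 - F = 0.79
K = 6 * 0.46 / 0.79
= 3.49


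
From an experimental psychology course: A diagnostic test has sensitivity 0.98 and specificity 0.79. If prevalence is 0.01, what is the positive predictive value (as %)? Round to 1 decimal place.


PPV = (sens * prev) / (sens * prev + (1-spec) * (1-prev))
Numerator = 0.98 * 0.01 = 0.0098
P(positive and no disease) = (1 - spec) * (1 - prev) = (1 - 0.79) * (1 - 0.01) = 0.2079
Denominator = 0.0098 + 0.2079 = 0.2177
PPV = 0.0098 / 0.2177 = 0.045016
As percentage = 4.5


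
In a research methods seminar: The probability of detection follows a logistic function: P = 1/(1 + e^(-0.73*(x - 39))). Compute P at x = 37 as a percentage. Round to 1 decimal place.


P(x) = 1/(1 + e^(-0.73*(37 - 39)))
Exponent = -0.73 * -2 = 1.46
e^(1.46) = 4.30596
P = 1/(1 + 4.30596) = 0.188467
Percentage = 18.8


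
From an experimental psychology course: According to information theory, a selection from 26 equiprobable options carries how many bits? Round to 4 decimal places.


H = log2(n)
H = log2(26)
= 4.7004


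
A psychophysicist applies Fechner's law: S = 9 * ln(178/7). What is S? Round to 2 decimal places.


S = 9 * ln(178/7)
I/I0 = 25.428571
ln(25.428571) = 3.2359
S = 9 * 3.2359
= 29.12


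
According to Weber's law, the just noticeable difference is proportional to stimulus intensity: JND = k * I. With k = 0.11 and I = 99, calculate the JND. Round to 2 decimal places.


JND = k * I
JND = 0.11 * 99
= 10.89


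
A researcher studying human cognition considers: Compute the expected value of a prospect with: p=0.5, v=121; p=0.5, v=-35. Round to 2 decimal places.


EU = sum(p_i * v_i)
0.5 * 121 = 60.5
0.5 * -35 = -17.5
EU = 60.5 + -17.5
= 43.00


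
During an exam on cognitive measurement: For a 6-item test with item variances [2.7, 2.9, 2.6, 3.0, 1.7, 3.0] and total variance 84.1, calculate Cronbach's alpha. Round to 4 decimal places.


alpha = (k/(k-1)) * (1 - sum(s_i^2)/s_total^2)
sum(item variances) = 15.9
k/(k-1) = 6/5 = 1.2
1 - 15.9/84.1 = 1 - 0.189061 = 0.810939
alpha = 1.2 * 0.810939
= 0.9731


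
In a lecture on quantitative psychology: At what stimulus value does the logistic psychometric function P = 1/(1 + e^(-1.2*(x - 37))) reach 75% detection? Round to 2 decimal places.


At P = 0.75: 0.75 = 1/(1 + e^(-k*(x-x0)))
Solving: e^(-k*(x-x0)) = 1/3
x = x0 + ln(3)/k
ln(3) = 1.0986
x = 37 + 1.0986/1.2
= 37 + 0.9155
= 37.92


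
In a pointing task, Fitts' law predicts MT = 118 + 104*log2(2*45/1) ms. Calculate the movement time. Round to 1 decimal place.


MT = 118 + 104 * log2(2*45/1)
2D/W = 90.0
log2(90.0) = 6.4919
MT = 118 + 104 * 6.4919
= 793.2 ms


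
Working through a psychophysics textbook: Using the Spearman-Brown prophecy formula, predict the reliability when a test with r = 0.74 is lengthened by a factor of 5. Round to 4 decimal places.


r_new = n*r / (1 + (n-1)*r)
Numerator = 5 * 0.74 = 3.7
Denominator = 1 + 4 * 0.74 = 3.96
r_new = 3.7 / 3.96
= 0.9343


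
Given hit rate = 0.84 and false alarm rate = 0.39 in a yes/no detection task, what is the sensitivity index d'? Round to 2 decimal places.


d' = z(HR) - z(FAR)
z(0.84) = 0.9945
z(0.39) = -0.2793
d' = 0.9945 - -0.2793
= 1.27


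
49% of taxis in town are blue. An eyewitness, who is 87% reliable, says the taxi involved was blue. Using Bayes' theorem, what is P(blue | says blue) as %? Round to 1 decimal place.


P(blue | says blue) = P(says blue | blue)*P(blue) / [P(says blue | blue)*P(blue) + P(says blue | not blue)*P(not blue)]
Numerator = 0.87 * 0.49 = 0.4263
False identification = 0.13 * 0.51 = 0.0663
P = 0.4263 / (0.4263 + 0.0663)
= 0.4263 / 0.4926
As percentage = 86.5


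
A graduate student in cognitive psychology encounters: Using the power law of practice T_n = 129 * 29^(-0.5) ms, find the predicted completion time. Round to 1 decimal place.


T_n = 129 * 29^(-0.5)
29^(-0.5) = 0.185695
T_n = 129 * 0.185695
= 24.0 ms


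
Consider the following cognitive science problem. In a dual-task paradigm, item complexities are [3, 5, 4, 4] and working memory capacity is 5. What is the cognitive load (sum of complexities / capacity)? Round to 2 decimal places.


Total complexity = 3 + 5 + 4 + 4 = 16
Load = total / capacity = 16 / 5
= 3.20


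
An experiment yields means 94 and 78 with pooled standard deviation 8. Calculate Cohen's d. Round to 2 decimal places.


Cohen's d = (M1 - M2) / S_pooled
= (94 - 78) / 8
= 16 / 8
= 2.00


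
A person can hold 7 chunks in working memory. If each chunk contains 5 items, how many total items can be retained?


Total items = chunks * items_per_chunk
= 7 * 5
= 35


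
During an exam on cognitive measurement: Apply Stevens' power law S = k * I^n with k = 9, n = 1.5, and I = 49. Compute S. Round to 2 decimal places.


S = 9 * 49^1.5
49^1.5 = 343.0
S = 9 * 343.0
= 3087.00


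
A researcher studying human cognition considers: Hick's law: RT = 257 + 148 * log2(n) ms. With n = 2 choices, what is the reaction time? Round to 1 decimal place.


RT = 257 + 148 * log2(2)
log2(2) = 1.0
RT = 257 + 148 * 1.0
= 257 + 148.0
= 405.0 ms


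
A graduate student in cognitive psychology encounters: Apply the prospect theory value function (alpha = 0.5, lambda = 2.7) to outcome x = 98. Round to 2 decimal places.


Since x = 98 >= 0, use v(x) = x^0.5
98^0.5 = 9.8995
v(98) = 9.90


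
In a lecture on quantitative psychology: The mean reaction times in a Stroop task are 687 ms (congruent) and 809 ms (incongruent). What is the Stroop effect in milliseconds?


Stroop effect = RT(incongruent) - RT(congruent)
= 809 - 687
= 122 ms


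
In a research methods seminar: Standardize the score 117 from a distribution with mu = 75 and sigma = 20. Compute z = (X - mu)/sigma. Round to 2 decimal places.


z = (X - mu) / sigma
= (117 - 75) / 20
= 42 / 20
= 2.10


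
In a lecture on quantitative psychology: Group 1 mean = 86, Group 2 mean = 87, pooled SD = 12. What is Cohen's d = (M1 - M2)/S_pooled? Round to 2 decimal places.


Cohen's d = (M1 - M2) / S_pooled
= (86 - 87) / 12
= -1 / 12
= -0.08


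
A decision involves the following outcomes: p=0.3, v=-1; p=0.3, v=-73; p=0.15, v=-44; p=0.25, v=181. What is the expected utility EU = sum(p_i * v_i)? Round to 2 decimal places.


EU = sum(p_i * v_i)
0.3 * -1 = -0.3
0.3 * -73 = -21.9
0.15 * -44 = -6.6
0.25 * 181 = 45.25
EU = -0.3 + -21.9 + -6.6 + 45.25
= 16.45


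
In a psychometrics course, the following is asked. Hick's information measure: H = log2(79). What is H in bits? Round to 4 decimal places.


H = log2(n)
H = log2(79)
= 6.3038


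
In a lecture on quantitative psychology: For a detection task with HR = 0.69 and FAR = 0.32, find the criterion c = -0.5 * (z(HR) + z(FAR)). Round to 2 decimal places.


c = -0.5 * (z(HR) + z(FAR))
z(0.69) = 0.4959
z(0.32) = -0.4677
c = -0.5 * (0.4959 + -0.4677)
= -0.5 * 0.0282
= -0.01


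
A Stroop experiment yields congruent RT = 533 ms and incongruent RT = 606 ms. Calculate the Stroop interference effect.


Stroop effect = RT(incongruent) - RT(congruent)
= 606 - 533
= 73 ms


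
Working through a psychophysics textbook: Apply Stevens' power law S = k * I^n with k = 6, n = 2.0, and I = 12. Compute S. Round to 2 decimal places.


S = 6 * 12^2.0
12^2.0 = 144.0
S = 6 * 144.0
= 864.00


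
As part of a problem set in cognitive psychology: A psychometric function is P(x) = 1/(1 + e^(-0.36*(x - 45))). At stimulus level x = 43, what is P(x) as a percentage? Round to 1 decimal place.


P(x) = 1/(1 + e^(-0.36*(43 - 45)))
Exponent = -0.36 * -2 = 0.72
e^(0.72) = 2.054433
P = 1/(1 + 2.054433) = 0.327393
Percentage = 32.7


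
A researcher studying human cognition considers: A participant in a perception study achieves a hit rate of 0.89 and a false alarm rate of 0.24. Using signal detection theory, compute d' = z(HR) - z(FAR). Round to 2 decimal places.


d' = z(HR) - z(FAR)
z(0.89) = 1.2265
z(0.24) = -0.7063
d' = 1.2265 - -0.7063
= 1.93


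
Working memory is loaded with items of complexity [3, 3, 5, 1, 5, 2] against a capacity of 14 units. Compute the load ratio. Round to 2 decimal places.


Total complexity = 3 + 3 + 5 + 1 + 5 + 2 = 19
Load = total / capacity = 19 / 14
= 1.36


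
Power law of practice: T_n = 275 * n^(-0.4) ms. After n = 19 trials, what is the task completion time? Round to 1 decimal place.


T_n = 275 * 19^(-0.4)
19^(-0.4) = 0.307963
T_n = 275 * 0.307963
= 84.7 ms


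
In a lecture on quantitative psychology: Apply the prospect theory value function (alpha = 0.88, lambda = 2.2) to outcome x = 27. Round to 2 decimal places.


Since x = 27 >= 0, use v(x) = x^0.88
27^0.88 = 18.1803
v(27) = 18.18


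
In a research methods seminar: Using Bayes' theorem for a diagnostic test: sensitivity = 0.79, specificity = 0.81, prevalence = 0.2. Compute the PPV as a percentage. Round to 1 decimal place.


PPV = (sens * prev) / (sens * prev + (1-spec) * (1-prev))
Numerator = 0.79 * 0.2 = 0.158
P(positive and no disease) = (1 - spec) * (1 - prev) = (1 - 0.81) * (1 - 0.2) = 0.152
Denominator = 0.158 + 0.152 = 0.31
PPV = 0.158 / 0.31 = 0.509677
As percentage = 51.0


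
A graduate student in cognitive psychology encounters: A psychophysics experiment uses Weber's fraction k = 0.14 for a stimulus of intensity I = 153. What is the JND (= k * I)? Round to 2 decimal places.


JND = k * I
JND = 0.14 * 153
= 21.42


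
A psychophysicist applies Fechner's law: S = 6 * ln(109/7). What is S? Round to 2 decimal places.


S = 6 * ln(109/7)
I/I0 = 15.571429
ln(15.571429) = 2.7454
S = 6 * 2.7454
= 16.47


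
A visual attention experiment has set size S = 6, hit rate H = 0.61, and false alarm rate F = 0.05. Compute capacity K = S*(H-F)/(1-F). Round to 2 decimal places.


K = S * (H - F) / (1 - F)
H - F = 0.56
1 - F = 0.95
K = 6 * 0.56 / 0.95
= 3.54


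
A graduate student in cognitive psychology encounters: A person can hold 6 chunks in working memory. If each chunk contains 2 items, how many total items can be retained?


Total items = chunks * items_per_chunk
= 6 * 2
= 12


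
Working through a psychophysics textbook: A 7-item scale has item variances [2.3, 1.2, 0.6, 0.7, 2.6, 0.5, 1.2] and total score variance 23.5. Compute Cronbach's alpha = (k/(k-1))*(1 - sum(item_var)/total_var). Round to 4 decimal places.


alpha = (k/(k-1)) * (1 - sum(s_i^2)/s_total^2)
sum(item variances) = 9.1
k/(k-1) = 7/6 = 1.166667
1 - 9.1/23.5 = 1 - 0.387234 = 0.612766
alpha = 1.166667 * 0.612766
= 0.7149


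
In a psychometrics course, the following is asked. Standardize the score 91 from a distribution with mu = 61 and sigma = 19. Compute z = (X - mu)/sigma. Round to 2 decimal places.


z = (X - mu) / sigma
= (91 - 61) / 19
= 30 / 19
= 1.58


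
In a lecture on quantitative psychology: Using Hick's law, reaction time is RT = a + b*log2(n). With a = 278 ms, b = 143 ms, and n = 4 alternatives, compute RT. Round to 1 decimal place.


RT = 278 + 143 * log2(4)
log2(4) = 2.0
RT = 278 + 143 * 2.0
= 278 + 286.0
= 564.0 ms


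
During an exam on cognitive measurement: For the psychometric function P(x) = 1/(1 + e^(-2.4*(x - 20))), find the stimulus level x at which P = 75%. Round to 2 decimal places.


At P = 0.75: 0.75 = 1/(1 + e^(-k*(x-x0)))
Solving: e^(-k*(x-x0)) = 1/3
x = x0 + ln(3)/k
ln(3) = 1.0986
x = 20 + 1.0986/2.4
= 20 + 0.4578
= 20.46


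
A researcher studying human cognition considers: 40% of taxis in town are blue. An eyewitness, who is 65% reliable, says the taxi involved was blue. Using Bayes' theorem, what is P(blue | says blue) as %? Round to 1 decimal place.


P(blue | says blue) = P(says blue | blue)*P(blue) / [P(says blue | blue)*P(blue) + P(says blue | not blue)*P(not blue)]
Numerator = 0.65 * 0.4 = 0.26
False identification = 0.35 * 0.6 = 0.21
P = 0.26 / (0.26 + 0.21)
= 0.26 / 0.47
As percentage = 55.3


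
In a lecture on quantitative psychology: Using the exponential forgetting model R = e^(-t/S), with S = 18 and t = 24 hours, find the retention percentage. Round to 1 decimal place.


R = e^(-t/S)
-t/S = -24/18 = -1.333333
R = e^(-1.333333) = 0.263597
Percentage = 0.263597 * 100
= 26.4


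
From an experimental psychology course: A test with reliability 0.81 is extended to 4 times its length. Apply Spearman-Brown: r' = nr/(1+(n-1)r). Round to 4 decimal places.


r_new = n*r / (1 + (n-1)*r)
Numerator = 4 * 0.81 = 3.24
Denominator = 1 + 3 * 0.81 = 3.43
r_new = 3.24 / 3.43
= 0.9446


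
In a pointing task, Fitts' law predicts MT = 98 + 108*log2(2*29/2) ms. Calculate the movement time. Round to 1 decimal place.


MT = 98 + 108 * log2(2*29/2)
2D/W = 29.0
log2(29.0) = 4.858
MT = 98 + 108 * 4.858
= 622.7 ms


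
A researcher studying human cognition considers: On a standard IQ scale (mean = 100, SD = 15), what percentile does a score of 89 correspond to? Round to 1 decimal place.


z = (IQ - mean) / SD
z = (89 - 100) / 15 = -0.7333
Percentile = Phi(-0.7333) * 100
Phi(-0.7333) = 0.231688
= 23.2


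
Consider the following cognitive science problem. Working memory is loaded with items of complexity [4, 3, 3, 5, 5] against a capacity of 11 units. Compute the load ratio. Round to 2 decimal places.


Total complexity = 4 + 3 + 3 + 5 + 5 = 20
Load = total / capacity = 20 / 11
= 1.82


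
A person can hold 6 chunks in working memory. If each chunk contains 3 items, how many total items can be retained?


Total items = chunks * items_per_chunk
= 6 * 3
= 18


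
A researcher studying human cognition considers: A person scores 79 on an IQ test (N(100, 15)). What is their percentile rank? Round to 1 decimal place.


z = (IQ - mean) / SD
z = (79 - 100) / 15 = -1.4
Percentile = Phi(-1.4) * 100
Phi(-1.4) = 0.080757
= 8.1


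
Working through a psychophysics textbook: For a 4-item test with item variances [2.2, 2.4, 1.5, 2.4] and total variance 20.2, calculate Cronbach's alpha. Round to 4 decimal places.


alpha = (k/(k-1)) * (1 - sum(s_i^2)/s_total^2)
sum(item variances) = 8.5
k/(k-1) = 4/3 = 1.333333
1 - 8.5/20.2 = 1 - 0.420792 = 0.579208
alpha = 1.333333 * 0.579208
= 0.7723


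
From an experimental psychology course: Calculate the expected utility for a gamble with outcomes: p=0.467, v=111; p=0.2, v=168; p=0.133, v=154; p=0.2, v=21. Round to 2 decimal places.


EU = sum(p_i * v_i)
0.467 * 111 = 51.837
0.2 * 168 = 33.6
0.133 * 154 = 20.482
0.2 * 21 = 4.2
EU = 51.837 + 33.6 + 20.482 + 4.2
= 110.12


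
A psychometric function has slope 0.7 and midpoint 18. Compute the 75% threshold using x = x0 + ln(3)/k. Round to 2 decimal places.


At P = 0.75: 0.75 = 1/(1 + e^(-k*(x-x0)))
Solving: e^(-k*(x-x0)) = 1/3
x = x0 + ln(3)/k
ln(3) = 1.0986
x = 18 + 1.0986/0.7
= 18 + 1.5694
= 19.57


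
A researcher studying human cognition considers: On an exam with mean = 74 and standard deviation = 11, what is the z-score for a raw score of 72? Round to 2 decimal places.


z = (X - mu) / sigma
= (72 - 74) / 11
= -2 / 11
= -0.18


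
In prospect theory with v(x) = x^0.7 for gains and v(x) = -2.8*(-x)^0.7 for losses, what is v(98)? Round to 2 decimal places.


Since x = 98 >= 0, use v(x) = x^0.7
98^0.7 = 24.7661
v(98) = 24.77


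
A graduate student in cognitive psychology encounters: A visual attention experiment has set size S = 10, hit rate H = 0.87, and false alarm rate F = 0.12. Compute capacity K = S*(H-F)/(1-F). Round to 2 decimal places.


K = S * (H - F) / (1 - F)
H - F = 0.75
1 - F = 0.88
K = 10 * 0.75 / 0.88
= 8.52


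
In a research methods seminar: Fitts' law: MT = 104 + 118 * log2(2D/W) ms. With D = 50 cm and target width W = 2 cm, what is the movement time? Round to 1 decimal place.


MT = 104 + 118 * log2(2*50/2)
2D/W = 50.0
log2(50.0) = 5.6439
MT = 104 + 118 * 5.6439
= 770.0 ms


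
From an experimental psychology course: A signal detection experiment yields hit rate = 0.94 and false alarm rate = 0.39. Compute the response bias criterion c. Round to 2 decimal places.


c = -0.5 * (z(HR) + z(FAR))
z(0.94) = 1.5548
z(0.39) = -0.2793
c = -0.5 * (1.5548 + -0.2793)
= -0.5 * 1.2755
= -0.64


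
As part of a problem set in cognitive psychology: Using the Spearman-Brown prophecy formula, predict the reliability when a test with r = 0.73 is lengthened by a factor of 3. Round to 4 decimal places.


r_new = n*r / (1 + (n-1)*r)
Numerator = 3 * 0.73 = 2.19
Denominator = 1 + 2 * 0.73 = 2.46
r_new = 2.19 / 2.46
= 0.8902


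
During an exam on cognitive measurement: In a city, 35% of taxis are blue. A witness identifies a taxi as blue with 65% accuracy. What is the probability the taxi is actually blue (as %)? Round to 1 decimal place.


P(blue | says blue) = P(says blue | blue)*P(blue) / [P(says blue | blue)*P(blue) + P(says blue | not blue)*P(not blue)]
Numerator = 0.65 * 0.35 = 0.2275
False identification = 0.35 * 0.65 = 0.2275
P = 0.2275 / (0.2275 + 0.2275)
= 0.2275 / 0.455
As percentage = 50.0


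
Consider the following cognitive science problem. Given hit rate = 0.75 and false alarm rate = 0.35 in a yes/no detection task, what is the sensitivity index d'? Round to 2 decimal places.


d' = z(HR) - z(FAR)
z(0.75) = 0.6745
z(0.35) = -0.3853
d' = 0.6745 - -0.3853
= 1.06


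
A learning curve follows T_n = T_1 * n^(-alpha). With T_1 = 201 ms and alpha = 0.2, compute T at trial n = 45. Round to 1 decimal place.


T_n = 201 * 45^(-0.2)
45^(-0.2) = 0.467044
T_n = 201 * 0.467044
= 93.9 ms


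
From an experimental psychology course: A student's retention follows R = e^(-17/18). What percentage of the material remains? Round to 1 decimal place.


R = e^(-t/S)
-t/S = -17/18 = -0.944444
R = e^(-0.944444) = 0.388896
Percentage = 0.388896 * 100
= 38.9


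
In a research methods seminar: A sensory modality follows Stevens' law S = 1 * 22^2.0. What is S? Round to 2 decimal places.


S = 1 * 22^2.0
22^2.0 = 484.0
S = 1 * 484.0
= 484.00


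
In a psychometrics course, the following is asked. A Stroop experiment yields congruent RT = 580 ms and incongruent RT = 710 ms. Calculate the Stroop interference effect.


Stroop effect = RT(incongruent) - RT(congruent)
= 710 - 580
= 130 ms


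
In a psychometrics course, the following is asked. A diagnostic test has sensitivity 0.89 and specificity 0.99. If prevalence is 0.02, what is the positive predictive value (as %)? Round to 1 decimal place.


PPV = (sens * prev) / (sens * prev + (1-spec) * (1-prev))
Numerator = 0.89 * 0.02 = 0.0178
P(positive and no disease) = (1 - spec) * (1 - prev) = (1 - 0.99) * (1 - 0.02) = 0.0098
Denominator = 0.0178 + 0.0098 = 0.0276
PPV = 0.0178 / 0.0276 = 0.644928
As percentage = 64.5


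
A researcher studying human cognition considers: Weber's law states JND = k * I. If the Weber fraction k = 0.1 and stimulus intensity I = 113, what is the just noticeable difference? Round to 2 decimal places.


JND = k * I
JND = 0.1 * 113
= 11.30


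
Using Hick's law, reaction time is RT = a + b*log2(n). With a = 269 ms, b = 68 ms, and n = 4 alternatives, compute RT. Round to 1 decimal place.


RT = 269 + 68 * log2(4)
log2(4) = 2.0
RT = 269 + 68 * 2.0
= 269 + 136.0
= 405.0 ms


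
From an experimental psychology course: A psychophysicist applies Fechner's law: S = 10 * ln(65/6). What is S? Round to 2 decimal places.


S = 10 * ln(65/6)
I/I0 = 10.833333
ln(10.833333) = 2.3826
S = 10 * 2.3826
= 23.83


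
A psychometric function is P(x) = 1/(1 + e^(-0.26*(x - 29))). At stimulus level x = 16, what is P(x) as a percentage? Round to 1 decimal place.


P(x) = 1/(1 + e^(-0.26*(16 - 29)))
Exponent = -0.26 * -13 = 3.38
e^(3.38) = 29.370771
P = 1/(1 + 29.370771) = 0.032926
Percentage = 3.3


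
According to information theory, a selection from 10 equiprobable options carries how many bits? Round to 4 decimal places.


H = log2(n)
H = log2(10)
= 3.3219


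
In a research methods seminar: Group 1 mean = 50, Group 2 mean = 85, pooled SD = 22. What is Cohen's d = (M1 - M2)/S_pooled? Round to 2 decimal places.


Cohen's d = (M1 - M2) / S_pooled
= (50 - 85) / 22
= -35 / 22
= -1.59


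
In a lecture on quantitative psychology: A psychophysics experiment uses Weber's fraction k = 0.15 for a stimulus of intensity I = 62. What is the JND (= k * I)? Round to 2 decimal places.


JND = k * I
JND = 0.15 * 62
= 9.30


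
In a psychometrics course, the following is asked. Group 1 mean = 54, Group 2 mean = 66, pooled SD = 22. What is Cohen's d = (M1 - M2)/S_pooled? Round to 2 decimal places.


Cohen's d = (M1 - M2) / S_pooled
= (54 - 66) / 22
= -12 / 22
= -0.55


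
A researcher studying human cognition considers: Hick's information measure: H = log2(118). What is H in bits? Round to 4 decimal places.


H = log2(n)
H = log2(118)
= 6.8826


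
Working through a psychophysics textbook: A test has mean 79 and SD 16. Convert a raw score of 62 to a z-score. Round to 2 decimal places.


z = (X - mu) / sigma
= (62 - 79) / 16
= -17 / 16
= -1.06


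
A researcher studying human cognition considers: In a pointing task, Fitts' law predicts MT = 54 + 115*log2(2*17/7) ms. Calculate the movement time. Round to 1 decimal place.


MT = 54 + 115 * log2(2*17/7)
2D/W = 4.857143
log2(4.857143) = 2.2801
MT = 54 + 115 * 2.2801
= 316.2 ms


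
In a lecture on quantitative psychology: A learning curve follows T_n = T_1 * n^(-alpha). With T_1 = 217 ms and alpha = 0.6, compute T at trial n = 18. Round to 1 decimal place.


T_n = 217 * 18^(-0.6)
18^(-0.6) = 0.176537
T_n = 217 * 0.176537
= 38.3 ms


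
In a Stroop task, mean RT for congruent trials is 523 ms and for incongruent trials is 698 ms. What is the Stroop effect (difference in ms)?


Stroop effect = RT(incongruent) - RT(congruent)
= 698 - 523
= 175 ms


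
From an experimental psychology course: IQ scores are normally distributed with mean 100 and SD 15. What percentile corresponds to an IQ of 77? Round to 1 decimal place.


z = (IQ - mean) / SD
z = (77 - 100) / 15 = -1.5333
Percentile = Phi(-1.5333) * 100
Phi(-1.5333) = 0.062601
= 6.3


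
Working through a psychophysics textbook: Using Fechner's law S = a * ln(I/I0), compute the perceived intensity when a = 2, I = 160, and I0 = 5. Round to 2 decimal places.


S = 2 * ln(160/5)
I/I0 = 32.0
ln(32.0) = 3.4657
S = 2 * 3.4657
= 6.93


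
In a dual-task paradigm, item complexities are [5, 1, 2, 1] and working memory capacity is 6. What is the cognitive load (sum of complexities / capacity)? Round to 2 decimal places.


Total complexity = 5 + 1 + 2 + 1 = 9
Load = total / capacity = 9 / 6
= 1.50


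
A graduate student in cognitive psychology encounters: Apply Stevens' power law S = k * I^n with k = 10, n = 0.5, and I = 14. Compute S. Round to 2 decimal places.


S = 10 * 14^0.5
14^0.5 = 3.7417
S = 10 * 3.7417
= 37.42


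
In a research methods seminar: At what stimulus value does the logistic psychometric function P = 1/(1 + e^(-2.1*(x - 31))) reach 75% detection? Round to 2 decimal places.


At P = 0.75: 0.75 = 1/(1 + e^(-k*(x-x0)))
Solving: e^(-k*(x-x0)) = 1/3
x = x0 + ln(3)/k
ln(3) = 1.0986
x = 31 + 1.0986/2.1
= 31 + 0.5231
= 31.52


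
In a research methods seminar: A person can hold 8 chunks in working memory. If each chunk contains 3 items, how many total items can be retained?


Total items = chunks * items_per_chunk
= 8 * 3
= 24


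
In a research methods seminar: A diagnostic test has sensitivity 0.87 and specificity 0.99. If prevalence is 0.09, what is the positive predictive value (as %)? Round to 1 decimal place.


PPV = (sens * prev) / (sens * prev + (1-spec) * (1-prev))
Numerator = 0.87 * 0.09 = 0.0783
P(positive and no disease) = (1 - spec) * (1 - prev) = (1 - 0.99) * (1 - 0.09) = 0.0091
Denominator = 0.0783 + 0.0091 = 0.0874
PPV = 0.0783 / 0.0874 = 0.895881
As percentage = 89.6


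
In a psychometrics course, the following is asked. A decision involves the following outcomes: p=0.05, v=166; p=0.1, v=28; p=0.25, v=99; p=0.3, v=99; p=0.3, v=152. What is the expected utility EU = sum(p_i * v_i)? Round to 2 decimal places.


EU = sum(p_i * v_i)
0.05 * 166 = 8.3
0.1 * 28 = 2.8
0.25 * 99 = 24.75
0.3 * 99 = 29.7
0.3 * 152 = 45.6
EU = 8.3 + 2.8 + 24.75 + 29.7 + 45.6
= 111.15


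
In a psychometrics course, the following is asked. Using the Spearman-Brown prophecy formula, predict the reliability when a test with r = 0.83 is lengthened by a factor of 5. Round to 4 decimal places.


r_new = n*r / (1 + (n-1)*r)
Numerator = 5 * 0.83 = 4.15
Denominator = 1 + 4 * 0.83 = 4.32
r_new = 4.15 / 4.32
= 0.9606
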